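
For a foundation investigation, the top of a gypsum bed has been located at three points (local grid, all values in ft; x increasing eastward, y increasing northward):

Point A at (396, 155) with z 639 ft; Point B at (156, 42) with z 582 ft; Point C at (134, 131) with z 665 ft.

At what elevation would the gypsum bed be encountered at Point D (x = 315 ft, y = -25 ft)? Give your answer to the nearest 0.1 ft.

493.8 ft

Let the plane be z = a·x + b·y + c.
Point B−Point A: −240a − 113b = −57;  Point C−Point A: −262a − 24b = 26.
Solving gives a = −0.18058, b = 0.88795.
Then c = 639 − a·396 − b·155 = 572.88.
At (315, -25): z = −56.9 − 22.2 + 572.88 = 493.8 ft.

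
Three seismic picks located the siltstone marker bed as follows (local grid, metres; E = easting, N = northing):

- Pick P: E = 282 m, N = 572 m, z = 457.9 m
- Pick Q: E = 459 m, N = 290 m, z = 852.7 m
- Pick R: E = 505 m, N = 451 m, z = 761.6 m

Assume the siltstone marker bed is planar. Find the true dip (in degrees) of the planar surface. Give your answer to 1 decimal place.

Let the plane be z = a·E + b·N + c.
Pick Q−Pick P: 177a − 282b = 394.8;  Pick R−Pick P: 223a − 121b = 303.7.
Solving gives a = 0.91327, b = −0.82677.
Gradient magnitude |∇z| = √(a² + b²) = √(0.83407 + 0.68356) = 1.23192.
True dip = arctan(1.23192) = 50.9°, dipping toward NW (azimuth ≈ 312°).

50.9°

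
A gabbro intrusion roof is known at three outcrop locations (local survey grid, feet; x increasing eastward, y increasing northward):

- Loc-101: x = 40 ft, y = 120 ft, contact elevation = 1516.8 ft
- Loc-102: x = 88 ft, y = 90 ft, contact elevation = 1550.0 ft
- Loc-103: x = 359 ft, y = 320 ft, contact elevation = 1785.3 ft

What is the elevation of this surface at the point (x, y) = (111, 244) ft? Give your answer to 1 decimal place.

Let the plane be z = a·x + b·y + c.
Loc-102−Loc-101: 48a − 30b = 33.2;  Loc-103−Loc-101: 319a + 200b = 268.5.
Solving gives a = 0.76656, b = 0.11983.
Then c = 1516.8 − a·40 − b·120 = 1471.76.
At (111, 244): z = 85.1 + 29.2 + 1471.76 = 1586.1 ft.

1586.1 ft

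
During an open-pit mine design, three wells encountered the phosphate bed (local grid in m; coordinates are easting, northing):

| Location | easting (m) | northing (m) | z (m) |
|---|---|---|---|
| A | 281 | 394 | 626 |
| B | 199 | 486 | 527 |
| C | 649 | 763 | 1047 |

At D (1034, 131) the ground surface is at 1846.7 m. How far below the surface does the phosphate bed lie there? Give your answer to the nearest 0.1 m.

328.9 m

Let the plane be z = a·easting + b·northing + c.
B−A: −82a + 92b = −99;  C−A: 368a + 369b = 421.
Solving gives a = 1.173893, b = −0.029791.
Then c = 626 − a·281 − b·394 = 307.87.
At (1034, 131): z_contact = 1213.81 − 3.90 + 307.87 = 1517.78 m.
Depth below ground = 1846.7 − 1517.78 = 328.9 m.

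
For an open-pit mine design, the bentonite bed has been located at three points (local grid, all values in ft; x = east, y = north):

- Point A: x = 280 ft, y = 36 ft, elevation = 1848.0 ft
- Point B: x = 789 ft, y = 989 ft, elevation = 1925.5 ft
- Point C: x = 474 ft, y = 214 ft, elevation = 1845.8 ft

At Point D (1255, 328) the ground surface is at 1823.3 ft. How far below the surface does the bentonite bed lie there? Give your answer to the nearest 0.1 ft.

89.6 ft

Two edge vectors: Point A→Point B = (509, 953, 77.5), Point A→Point C = (194, 178, -2.2).
Normal n = (Point A→Point B) × (Point A→Point C) = (-15891.6, 16154.8, -94280).
So ∂z/∂x = −n_x/n_z = −0.168557 and ∂z/∂y = −n_y/n_z = 0.171349.
Intercept c from Point A: 1848 + 47.20 − 6.17 = 1889.03.
At (1255, 328): z_contact = −211.54 + 56.20 + 1889.03 = 1733.69 ft.
Depth below ground = 1823.3 − 1733.69 = 89.6 ft.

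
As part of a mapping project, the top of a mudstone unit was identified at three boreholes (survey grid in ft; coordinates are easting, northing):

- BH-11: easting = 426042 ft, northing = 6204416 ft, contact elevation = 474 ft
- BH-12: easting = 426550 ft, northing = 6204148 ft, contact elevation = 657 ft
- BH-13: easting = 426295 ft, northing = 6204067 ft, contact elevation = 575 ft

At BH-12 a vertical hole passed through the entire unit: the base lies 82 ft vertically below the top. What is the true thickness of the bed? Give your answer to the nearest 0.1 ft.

Two edge vectors: BH-11→BH-12 = (508, -268, 183), BH-11→BH-13 = (253, -349, 101).
Normal n = (BH-11→BH-12) × (BH-11→BH-13) = (36799, -5009, -109488).
So ∂z/∂easting = −n_x/n_z = 0.33610 and ∂z/∂northing = −n_y/n_z = −0.04575.
|∇z| = √(a²+b²) = 0.33920, so dip δ = arctan(0.33920) = 18.74°.
True thickness = vertical thickness × cos δ = 82 × cos 18.74° = 77.7 ft.

77.7 ft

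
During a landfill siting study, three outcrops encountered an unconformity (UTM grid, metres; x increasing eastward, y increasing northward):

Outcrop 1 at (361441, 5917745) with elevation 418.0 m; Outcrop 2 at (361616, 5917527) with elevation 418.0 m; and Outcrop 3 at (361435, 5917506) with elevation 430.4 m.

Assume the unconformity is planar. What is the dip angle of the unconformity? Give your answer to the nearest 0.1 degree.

4.6°

Let the plane be z = a·x + b·y + c.
Outcrop 2−Outcrop 1: 175a − 218b = 0;  Outcrop 3−Outcrop 1: −6a − 239b = 12.4.
Solving gives a = −0.06267, b = −0.05031.
Gradient magnitude |∇z| = √(a² + b²) = √(0.00393 + 0.00253) = 0.08037.
True dip = arctan(0.08037) = 4.6°, dipping toward NE (azimuth ≈ 051°).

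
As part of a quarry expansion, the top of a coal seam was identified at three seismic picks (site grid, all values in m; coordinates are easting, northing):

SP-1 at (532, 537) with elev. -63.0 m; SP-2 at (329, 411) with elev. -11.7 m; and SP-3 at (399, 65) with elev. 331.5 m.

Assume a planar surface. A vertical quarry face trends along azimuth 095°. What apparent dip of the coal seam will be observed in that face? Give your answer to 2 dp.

Two edge vectors: SP-1→SP-2 = (-203, -126, 51.3), SP-1→SP-3 = (-133, -472, 394.5).
Normal n = (SP-1→SP-2) × (SP-1→SP-3) = (-25493.4, 73260.6, 79058).
So ∂z/∂easting = −n_x/n_z = 0.32246 and ∂z/∂northing = −n_y/n_z = −0.92667.
Unit vector along 095° is (sin 95°, cos 95°) = (0.9962, -0.0872).
Slope in that direction = a·(0.9962) + b·(-0.0872) = 0.40200.
Apparent dip = arctan|0.40200| = 21.90° (true dip is 44.5°, so apparent ≤ true as expected).

21.90°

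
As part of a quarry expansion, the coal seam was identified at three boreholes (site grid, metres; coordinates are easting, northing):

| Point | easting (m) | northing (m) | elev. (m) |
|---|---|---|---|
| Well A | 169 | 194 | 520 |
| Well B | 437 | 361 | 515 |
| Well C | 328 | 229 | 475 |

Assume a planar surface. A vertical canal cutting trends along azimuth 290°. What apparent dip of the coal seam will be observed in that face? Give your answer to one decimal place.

Let the plane be z = a·easting + b·northing + c.
Well B−Well A: 268a + 167b = −5;  Well C−Well A: 159a + 35b = −45.
Solving gives a = −0.42742, b = 0.65597.
Unit vector along 290° is (sin 290°, cos 290°) = (-0.9397, 0.3420).
Slope in that direction = a·(-0.9397) + b·(0.3420) = 0.62599.
Apparent dip = arctan|0.62599| = 32.0° (true dip is 38.1°, so apparent ≤ true as expected).

32.0°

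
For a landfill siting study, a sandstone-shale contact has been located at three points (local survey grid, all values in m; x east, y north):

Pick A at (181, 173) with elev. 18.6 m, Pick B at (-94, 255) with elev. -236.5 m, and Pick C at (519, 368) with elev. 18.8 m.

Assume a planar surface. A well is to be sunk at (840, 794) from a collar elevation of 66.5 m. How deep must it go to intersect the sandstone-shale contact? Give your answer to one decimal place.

Two edge vectors: Pick A→Pick B = (-275, 82, -255.1), Pick A→Pick C = (338, 195, 0.2).
Normal n = (Pick A→Pick B) × (Pick A→Pick C) = (49760.9, -86168.8, -81341).
So ∂z/∂x = −n_x/n_z = 0.61176 and ∂z/∂y = −n_y/n_z = −1.05935.
Intercept c from Pick A: 18.6 − 110.73 + 183.27 = 91.14.
At (840, 794): z_contact = 513.88 − 841.13 + 91.14 = -236.11 m.
Depth below ground = 66.5 − (-236.11) = 302.6 m.

302.6 m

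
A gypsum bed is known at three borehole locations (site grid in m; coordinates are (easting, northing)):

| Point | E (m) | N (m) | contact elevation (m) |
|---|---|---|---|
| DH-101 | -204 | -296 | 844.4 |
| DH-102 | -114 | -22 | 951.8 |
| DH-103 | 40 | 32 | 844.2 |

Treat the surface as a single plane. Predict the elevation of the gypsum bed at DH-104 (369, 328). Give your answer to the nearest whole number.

Let the plane be z = a·E + b·N + c.
DH-102−DH-101: 90a + 274b = 107.4;  DH-103−DH-101: 244a + 328b = −0.2.
Solving gives a = −0.94499, b = 0.70237.
Then c = 844.4 − a·-204 − b·-296 = 859.52.
At (369, 328): z = −348.7 + 230.4 + 859.52 = 741.2 m.

741 m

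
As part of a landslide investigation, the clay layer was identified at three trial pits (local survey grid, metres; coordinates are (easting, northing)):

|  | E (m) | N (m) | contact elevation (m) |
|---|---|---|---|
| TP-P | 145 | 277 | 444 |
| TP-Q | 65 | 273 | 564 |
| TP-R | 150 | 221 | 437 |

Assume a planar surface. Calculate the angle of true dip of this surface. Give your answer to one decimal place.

56.3°

Two edge vectors: TP-P→TP-Q = (-80, -4, 120), TP-P→TP-R = (5, -56, -7).
Normal n = (TP-P→TP-Q) × (TP-P→TP-R) = (6748, 40, 4500).
So ∂z/∂E = −n_x/n_z = −1.49956 and ∂z/∂N = −n_y/n_z = −0.00889.
Gradient magnitude |∇z| = √(a² + b²) = √(2.24867 + 0.00008) = 1.49958.
True dip = arctan(1.49958) = 56.3°, dipping toward E (azimuth ≈ 090°).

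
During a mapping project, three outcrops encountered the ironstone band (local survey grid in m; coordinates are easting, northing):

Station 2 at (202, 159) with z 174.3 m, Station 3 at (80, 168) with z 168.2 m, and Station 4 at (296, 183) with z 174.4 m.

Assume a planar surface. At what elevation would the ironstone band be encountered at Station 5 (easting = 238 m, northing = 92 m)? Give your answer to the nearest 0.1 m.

185.7 m

Let the plane be z = a·easting + b·northing + c.
Station 3−Station 2: −122a + 9b = −6.1;  Station 4−Station 2: 94a + 24b = 0.1.
Solving gives a = 0.03903, b = −0.14870.
Then c = 174.3 − a·202 − b·159 = 190.06.
At (238, 92): z = 9.3 − 13.7 + 190.06 = 185.7 m.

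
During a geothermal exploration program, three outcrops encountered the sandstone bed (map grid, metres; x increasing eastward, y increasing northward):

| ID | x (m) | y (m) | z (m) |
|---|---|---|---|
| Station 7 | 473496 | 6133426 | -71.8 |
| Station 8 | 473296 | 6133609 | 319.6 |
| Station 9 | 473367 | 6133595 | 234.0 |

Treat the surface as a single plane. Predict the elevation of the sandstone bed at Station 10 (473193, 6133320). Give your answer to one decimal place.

120.0 m

Two edge vectors: Station 7→Station 8 = (-200, 183, 391.4), Station 7→Station 9 = (-129, 169, 305.8).
Normal n = (Station 7→Station 8) × (Station 7→Station 9) = (-10185.2, 10669.4, -10193).
So ∂z/∂x = −n_x/n_z = −0.999234769 and ∂z/∂y = −n_y/n_z = 1.046737957.
Intercept c from Station 7: -71.8 + 473133.67 − 6420089.80 = −5947027.94.
At (473193, 6133320): z = −472830.9 + 6419978.8 − 5947027.94 = 120.0 m.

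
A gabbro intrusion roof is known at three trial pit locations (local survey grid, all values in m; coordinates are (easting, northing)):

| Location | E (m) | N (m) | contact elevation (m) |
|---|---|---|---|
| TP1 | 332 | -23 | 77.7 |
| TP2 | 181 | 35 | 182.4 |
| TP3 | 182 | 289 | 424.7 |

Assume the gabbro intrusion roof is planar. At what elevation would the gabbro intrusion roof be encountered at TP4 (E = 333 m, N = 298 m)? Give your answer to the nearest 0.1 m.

384.0 m

Let the plane be z = a·E + b·N + c.
TP2−TP1: −151a + 58b = 104.7;  TP3−TP1: −150a + 312b = 347.
Solving gives a = −0.32647, b = 0.95522.
Then c = 77.7 − a·332 − b·-23 = 208.06.
At (333, 298): z = −108.7 + 284.7 + 208.06 = 384.0 m.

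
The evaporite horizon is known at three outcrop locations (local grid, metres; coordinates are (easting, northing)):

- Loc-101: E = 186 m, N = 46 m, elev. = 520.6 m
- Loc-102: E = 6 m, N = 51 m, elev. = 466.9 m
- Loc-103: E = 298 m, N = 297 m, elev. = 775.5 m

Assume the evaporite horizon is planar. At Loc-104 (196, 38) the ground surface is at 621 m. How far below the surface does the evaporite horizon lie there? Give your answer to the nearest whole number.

Two edge vectors: Loc-101→Loc-102 = (-180, 5, -53.7), Loc-101→Loc-103 = (112, 251, 254.9).
Normal n = (Loc-101→Loc-102) × (Loc-101→Loc-103) = (14753.2, 39867.6, -45740).
So ∂z/∂E = −n_x/n_z = 0.32254 and ∂z/∂N = −n_y/n_z = 0.87161.
Intercept c from Loc-101: 520.6 − 59.99 − 40.09 = 420.51.
At (196, 38): z_contact = 63.2 + 33.1 + 420.51 = 516.9 m.
Depth below ground = 621 − 516.9 = 104 m.

104 m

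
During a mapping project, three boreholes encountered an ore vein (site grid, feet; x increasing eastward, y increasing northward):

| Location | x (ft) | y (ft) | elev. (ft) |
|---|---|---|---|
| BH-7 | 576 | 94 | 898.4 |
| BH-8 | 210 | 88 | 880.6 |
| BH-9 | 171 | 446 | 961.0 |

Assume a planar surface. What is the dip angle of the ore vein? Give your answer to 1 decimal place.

Two edge vectors: BH-7→BH-8 = (-366, -6, -17.8), BH-7→BH-9 = (-405, 352, 62.6).
Normal n = (BH-7→BH-8) × (BH-7→BH-9) = (5890, 30120.6, -131262).
So ∂z/∂x = −n_x/n_z = 0.04487 and ∂z/∂y = −n_y/n_z = 0.22947.
Gradient magnitude |∇z| = √(a² + b²) = √(0.00201 + 0.05266) = 0.23382.
True dip = arctan(0.23382) = 13.2°, dipping toward S (azimuth ≈ 191°).

13.2°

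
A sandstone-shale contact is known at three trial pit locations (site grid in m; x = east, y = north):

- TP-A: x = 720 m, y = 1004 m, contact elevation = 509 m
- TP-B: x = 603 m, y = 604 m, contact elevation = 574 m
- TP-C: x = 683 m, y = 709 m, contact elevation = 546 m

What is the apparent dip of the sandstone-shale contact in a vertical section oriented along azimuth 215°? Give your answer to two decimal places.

Two edge vectors: TP-A→TP-B = (-117, -400, 65), TP-A→TP-C = (-37, -295, 37).
Normal n = (TP-A→TP-B) × (TP-A→TP-C) = (4375, 1924, 19715).
So ∂z/∂x = −n_x/n_z = −0.22191 and ∂z/∂y = −n_y/n_z = −0.09759.
Unit vector along 215° is (sin 215°, cos 215°) = (-0.5736, -0.8192).
Slope in that direction = a·(-0.5736) + b·(-0.8192) = 0.20723.
Apparent dip = arctan|0.20723| = 11.71° (true dip is 13.6°, so apparent ≤ true as expected).

11.71°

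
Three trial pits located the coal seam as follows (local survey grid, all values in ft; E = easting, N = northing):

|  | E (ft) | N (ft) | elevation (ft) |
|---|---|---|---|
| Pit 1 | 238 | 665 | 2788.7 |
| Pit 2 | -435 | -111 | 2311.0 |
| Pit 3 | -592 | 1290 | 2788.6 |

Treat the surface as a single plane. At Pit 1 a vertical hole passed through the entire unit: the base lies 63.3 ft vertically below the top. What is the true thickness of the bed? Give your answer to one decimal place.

Let the plane be z = a·E + b·N + c.
Pit 2−Pit 1: −673a − 776b = −477.7;  Pit 3−Pit 1: −830a + 625b = −0.1.
Solving gives a = 0.28049, b = 0.37233.
|∇z| = √(a²+b²) = 0.46616, so dip δ = arctan(0.46616) = 24.99°.
True thickness = vertical thickness × cos δ = 63.3 × cos 24.99° = 57.4 ft.

57.4 ft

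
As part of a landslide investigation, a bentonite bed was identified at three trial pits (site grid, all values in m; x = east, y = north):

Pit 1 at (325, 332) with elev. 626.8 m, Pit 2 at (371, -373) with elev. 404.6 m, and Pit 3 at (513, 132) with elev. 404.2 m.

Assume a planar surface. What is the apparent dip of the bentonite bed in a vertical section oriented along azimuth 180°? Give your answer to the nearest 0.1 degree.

14.3°

Let the plane be z = a·x + b·y + c.
Pit 2−Pit 1: 46a − 705b = −222.2;  Pit 3−Pit 1: 188a − 200b = −222.6.
Solving gives a = −0.91206, b = 0.25567.
Unit vector along 180° is (sin 180°, cos 180°) = (0.0000, -1.0000).
Slope in that direction = a·(0.0000) + b·(-1.0000) = −0.25567.
Apparent dip = arctan|0.25567| = 14.3° (true dip is 43.4°, so apparent ≤ true as expected).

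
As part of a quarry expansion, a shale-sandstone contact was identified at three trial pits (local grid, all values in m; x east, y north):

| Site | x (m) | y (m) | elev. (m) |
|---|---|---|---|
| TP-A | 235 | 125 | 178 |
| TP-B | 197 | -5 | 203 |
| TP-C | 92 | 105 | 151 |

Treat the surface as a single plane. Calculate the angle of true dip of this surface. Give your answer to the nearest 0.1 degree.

Let the plane be z = a·x + b·y + c.
TP-B−TP-A: −38a − 130b = 25;  TP-C−TP-A: −143a − 20b = −27.
Solving gives a = 0.22490, b = −0.25805.
Gradient magnitude |∇z| = √(a² + b²) = √(0.05058 + 0.06659) = 0.34230.
True dip = arctan(0.34230) = 18.9°, dipping toward NW (azimuth ≈ 319°).

18.9°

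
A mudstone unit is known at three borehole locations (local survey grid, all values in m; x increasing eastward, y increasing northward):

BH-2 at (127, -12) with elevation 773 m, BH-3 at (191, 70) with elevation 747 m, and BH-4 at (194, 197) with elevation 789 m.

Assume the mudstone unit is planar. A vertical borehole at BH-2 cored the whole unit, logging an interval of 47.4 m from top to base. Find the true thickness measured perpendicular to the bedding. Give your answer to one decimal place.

Two edge vectors: BH-2→BH-3 = (64, 82, -26), BH-2→BH-4 = (67, 209, 16).
Normal n = (BH-2→BH-3) × (BH-2→BH-4) = (6746, -2766, 7882).
So ∂z/∂x = −n_x/n_z = −0.85587 and ∂z/∂y = −n_y/n_z = 0.35093.
|∇z| = √(a²+b²) = 0.92502, so dip δ = arctan(0.92502) = 42.77°.
True thickness = vertical thickness × cos δ = 47.4 × cos 42.77° = 34.8 m.

34.8 m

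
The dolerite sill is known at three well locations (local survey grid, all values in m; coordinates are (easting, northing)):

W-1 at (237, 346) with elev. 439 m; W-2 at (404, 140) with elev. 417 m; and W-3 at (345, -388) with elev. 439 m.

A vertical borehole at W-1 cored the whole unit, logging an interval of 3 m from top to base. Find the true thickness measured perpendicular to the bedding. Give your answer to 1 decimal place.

Let the plane be z = a·E + b·N + c.
W-2−W-1: 167a − 206b = −22;  W-3−W-1: 108a − 734b = 0.
Solving gives a = −0.16095, b = −0.02368.
|∇z| = √(a²+b²) = 0.16268, so dip δ = arctan(0.16268) = 9.24°.
True thickness = vertical thickness × cos δ = 3 × cos 9.24° = 3.0 m.

3.0 m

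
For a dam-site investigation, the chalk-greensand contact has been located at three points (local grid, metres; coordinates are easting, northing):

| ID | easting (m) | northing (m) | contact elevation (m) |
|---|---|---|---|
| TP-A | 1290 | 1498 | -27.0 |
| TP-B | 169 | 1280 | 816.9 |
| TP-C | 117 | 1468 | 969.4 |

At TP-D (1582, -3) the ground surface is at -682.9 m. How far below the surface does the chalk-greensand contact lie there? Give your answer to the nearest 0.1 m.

Two edge vectors: TP-A→TP-B = (-1121, -218, 843.9), TP-A→TP-C = (-1173, -30, 996.4).
Normal n = (TP-A→TP-B) × (TP-A→TP-C) = (-191898.2, 127069.7, -222084).
So ∂z/∂easting = −n_x/n_z = −0.864079 and ∂z/∂northing = −n_y/n_z = 0.572170.
Intercept c from TP-A: -27 + 1114.66 − 857.11 = 230.55.
At (1582, -3): z_contact = −1366.97 − 1.72 + 230.55 = -1138.14 m.
Depth below ground = -682.9 − (-1138.14) = 455.2 m.

455.2 m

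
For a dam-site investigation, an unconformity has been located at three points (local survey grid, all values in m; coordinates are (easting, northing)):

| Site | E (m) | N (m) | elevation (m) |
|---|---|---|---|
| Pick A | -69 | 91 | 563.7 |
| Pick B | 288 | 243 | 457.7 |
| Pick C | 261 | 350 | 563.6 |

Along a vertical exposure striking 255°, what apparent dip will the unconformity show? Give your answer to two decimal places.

22.43°

Let the plane be z = a·E + b·N + c.
Pick B−Pick A: 357a + 152b = −106;  Pick C−Pick A: 330a + 259b = −0.1.
Solving gives a = −0.64863, b = 0.82605.
Unit vector along 255° is (sin 255°, cos 255°) = (-0.9659, -0.2588).
Slope in that direction = a·(-0.9659) + b·(-0.2588) = 0.41273.
Apparent dip = arctan|0.41273| = 22.43° (true dip is 46.4°, so apparent ≤ true as expected).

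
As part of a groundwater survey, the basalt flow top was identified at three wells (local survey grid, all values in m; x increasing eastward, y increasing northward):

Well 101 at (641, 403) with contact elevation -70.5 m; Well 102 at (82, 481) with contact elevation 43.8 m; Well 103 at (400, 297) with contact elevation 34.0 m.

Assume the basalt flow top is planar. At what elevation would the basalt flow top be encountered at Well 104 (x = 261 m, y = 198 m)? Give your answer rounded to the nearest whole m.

Two edge vectors: Well 101→Well 102 = (-559, 78, 114.3), Well 101→Well 103 = (-241, -106, 104.5).
Normal n = (Well 101→Well 102) × (Well 101→Well 103) = (20266.8, 30869.2, 78052).
So ∂z/∂x = −n_x/n_z = −0.25966 and ∂z/∂y = −n_y/n_z = −0.39550.
Intercept c from Well 101: -70.5 + 166.44 + 159.38 = 255.33.
At (261, 198): z = −67.8 − 78.3 + 255.33 = 109.2 m.

109 m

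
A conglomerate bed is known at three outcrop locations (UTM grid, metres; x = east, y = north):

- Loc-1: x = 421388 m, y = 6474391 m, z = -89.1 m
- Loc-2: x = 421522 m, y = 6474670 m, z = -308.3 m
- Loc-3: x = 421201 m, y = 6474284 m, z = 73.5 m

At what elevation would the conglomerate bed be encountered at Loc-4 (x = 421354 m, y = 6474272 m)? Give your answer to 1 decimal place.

Two edge vectors: Loc-1→Loc-2 = (134, 279, -219.2), Loc-1→Loc-3 = (-187, -107, 162.6).
Normal n = (Loc-1→Loc-2) × (Loc-1→Loc-3) = (21911, 19202, 37835).
So ∂z/∂x = −n_x/n_z = −0.579119863 and ∂z/∂y = −n_y/n_z = −0.507519493.
Intercept c from Loc-1: -89.1 + 244034.16 + 3285879.63 = 3529824.70.
At (421354, 6474272): z = −244014.5 − 3285819.2 + 3529824.70 = -9.0 m.

-9.0 m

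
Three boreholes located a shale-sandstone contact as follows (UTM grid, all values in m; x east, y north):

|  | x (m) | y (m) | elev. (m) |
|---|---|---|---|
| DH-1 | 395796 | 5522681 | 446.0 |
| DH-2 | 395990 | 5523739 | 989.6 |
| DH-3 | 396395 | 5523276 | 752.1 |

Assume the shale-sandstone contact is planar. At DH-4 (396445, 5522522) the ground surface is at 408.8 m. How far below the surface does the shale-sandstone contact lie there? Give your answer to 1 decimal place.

Two edge vectors: DH-1→DH-2 = (194, 1058, 543.6), DH-1→DH-3 = (599, 595, 306.1).
Normal n = (DH-1→DH-2) × (DH-1→DH-3) = (411.8, 266233, -518312).
So ∂z/∂x = −n_x/n_z = 0.000794502 and ∂z/∂y = −n_y/n_z = 0.513653938.
Intercept c from DH-1: 446 − 314.46 − 2836746.84 = −2836615.31.
At (396445, 5522522): z_contact = 314.98 + 2836665.17 − 2836615.31 = 364.84 m.
Depth below ground = 408.8 − 364.84 = 44.0 m.

44.0 m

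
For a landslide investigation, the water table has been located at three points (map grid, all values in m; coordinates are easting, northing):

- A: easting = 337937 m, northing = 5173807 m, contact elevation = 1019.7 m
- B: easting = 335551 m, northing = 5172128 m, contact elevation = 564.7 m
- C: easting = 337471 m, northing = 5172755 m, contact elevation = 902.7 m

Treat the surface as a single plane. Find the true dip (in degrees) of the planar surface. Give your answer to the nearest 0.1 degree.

9.5°

Two edge vectors: A→B = (-2386, -1679, -455), A→C = (-466, -1052, -117).
Normal n = (A→B) × (A→C) = (-282217, -67132, 1727658).
So ∂z/∂easting = −n_x/n_z = 0.16335 and ∂z/∂northing = −n_y/n_z = 0.03886.
Gradient magnitude |∇z| = √(a² + b²) = √(0.02668 + 0.00151) = 0.16791.
True dip = arctan(0.16791) = 9.5°, dipping toward WSW (azimuth ≈ 257°).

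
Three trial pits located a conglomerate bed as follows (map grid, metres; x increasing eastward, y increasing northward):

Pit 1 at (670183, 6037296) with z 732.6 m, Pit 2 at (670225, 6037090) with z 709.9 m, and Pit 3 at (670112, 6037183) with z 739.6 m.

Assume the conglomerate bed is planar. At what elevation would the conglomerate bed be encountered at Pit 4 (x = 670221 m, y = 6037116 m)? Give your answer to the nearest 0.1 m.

Let the plane be z = a·x + b·y + c.
Pit 2−Pit 1: 42a − 206b = −22.7;  Pit 3−Pit 1: −71a − 113b = 7.
Solving gives a = −0.206850093, b = 0.068020855.
Then c = 732.6 − a·670183 − b·6037296 = −271302.02.
At (670221, 6037116): z = −138635.3 + 410649.8 − 271302.02 = 712.5 m.

712.5 m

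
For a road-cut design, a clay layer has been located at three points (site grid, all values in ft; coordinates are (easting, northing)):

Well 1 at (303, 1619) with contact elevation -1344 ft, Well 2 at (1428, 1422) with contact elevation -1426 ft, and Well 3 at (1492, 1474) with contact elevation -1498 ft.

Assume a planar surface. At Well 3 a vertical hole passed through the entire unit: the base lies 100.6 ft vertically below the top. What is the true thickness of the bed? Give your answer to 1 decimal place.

67.8 ft

Two edge vectors: Well 1→Well 2 = (1125, -197, -82), Well 1→Well 3 = (1189, -145, -154).
Normal n = (Well 1→Well 2) × (Well 1→Well 3) = (18448, 75752, 71108).
So ∂z/∂E = −n_x/n_z = −0.25944 and ∂z/∂N = −n_y/n_z = −1.06531.
|∇z| = √(a²+b²) = 1.09644, so dip δ = arctan(1.09644) = 47.63°.
True thickness = vertical thickness × cos δ = 100.6 × cos 47.63° = 67.8 ft.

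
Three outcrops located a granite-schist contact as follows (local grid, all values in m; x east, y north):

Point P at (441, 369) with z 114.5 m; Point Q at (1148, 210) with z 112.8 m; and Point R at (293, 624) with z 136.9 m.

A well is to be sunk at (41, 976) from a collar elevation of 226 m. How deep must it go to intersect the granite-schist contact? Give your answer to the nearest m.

59 m

Let the plane be z = a·x + b·y + c.
Point Q−Point P: 707a − 159b = −1.7;  Point R−Point P: −148a + 255b = 22.4.
Solving gives a = 0.01996, b = 0.09943.
Then c = 114.5 − a·441 − b·369 = 69.01.
At (41, 976): z_contact = 0.8 + 97.0 + 69.01 = 166.9 m.
Depth below ground = 226 − 166.9 = 59 m.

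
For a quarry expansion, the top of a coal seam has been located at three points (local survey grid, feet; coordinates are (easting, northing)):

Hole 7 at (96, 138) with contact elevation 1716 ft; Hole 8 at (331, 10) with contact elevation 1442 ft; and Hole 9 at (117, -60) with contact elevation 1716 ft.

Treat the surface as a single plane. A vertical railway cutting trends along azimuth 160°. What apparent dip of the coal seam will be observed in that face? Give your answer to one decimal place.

Let the plane be z = a·E + b·N + c.
Hole 8−Hole 7: 235a − 128b = −274;  Hole 9−Hole 7: 21a − 198b = 0.
Solving gives a = −1.23744, b = −0.13124.
Unit vector along 160° is (sin 160°, cos 160°) = (0.3420, -0.9397).
Slope in that direction = a·(0.3420) + b·(-0.9397) = −0.29990.
Apparent dip = arctan|0.29990| = 16.7° (true dip is 51.2°, so apparent ≤ true as expected).

16.7°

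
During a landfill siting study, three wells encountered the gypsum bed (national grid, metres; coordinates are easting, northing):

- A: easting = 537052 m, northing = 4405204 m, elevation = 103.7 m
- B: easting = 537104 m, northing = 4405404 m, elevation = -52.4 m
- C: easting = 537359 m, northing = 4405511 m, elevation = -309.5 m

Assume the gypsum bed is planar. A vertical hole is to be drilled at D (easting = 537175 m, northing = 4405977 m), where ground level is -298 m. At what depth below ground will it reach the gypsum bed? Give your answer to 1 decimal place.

Two edge vectors: A→B = (52, 200, -156.1), A→C = (307, 307, -413.2).
Normal n = (A→B) × (A→C) = (-34717.3, -26436.3, -45436).
So ∂z/∂easting = −n_x/n_z = −0.764092350 and ∂z/∂northing = −n_y/n_z = −0.581835989.
Intercept c from A: 103.7 + 410357.32 + 2563106.23 = 2973567.25.
At (537175, 4405977): z_contact = −410451.31 − 2563555.99 + 2973567.25 = -440.04 m.
Depth below ground = -298 − (-440.04) = 142.0 m.

142.0 m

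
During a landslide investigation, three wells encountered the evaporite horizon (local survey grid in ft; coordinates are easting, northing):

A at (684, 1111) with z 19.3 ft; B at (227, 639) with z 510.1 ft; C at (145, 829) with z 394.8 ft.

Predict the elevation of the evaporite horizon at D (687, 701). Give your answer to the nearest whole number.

322 ft

Two edge vectors: A→B = (-457, -472, 490.8), A→C = (-539, -282, 375.5).
Normal n = (A→B) × (A→C) = (-38830.4, -92937.7, -125534).
So ∂z/∂easting = −n_x/n_z = −0.30932 and ∂z/∂northing = −n_y/n_z = −0.74034.
Intercept c from A: 19.3 + 211.58 + 822.52 = 1053.39.
At (687, 701): z = −212.5 − 519.0 + 1053.39 = 321.9 ft.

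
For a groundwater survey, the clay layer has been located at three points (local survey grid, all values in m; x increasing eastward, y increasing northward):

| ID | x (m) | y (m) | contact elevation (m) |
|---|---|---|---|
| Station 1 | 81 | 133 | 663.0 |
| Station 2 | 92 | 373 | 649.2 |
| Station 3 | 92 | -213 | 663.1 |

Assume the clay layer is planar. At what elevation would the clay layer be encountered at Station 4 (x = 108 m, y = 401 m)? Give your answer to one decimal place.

636.7 m

Two edge vectors: Station 1→Station 2 = (11, 240, -13.8), Station 1→Station 3 = (11, -346, 0.1).
Normal n = (Station 1→Station 2) × (Station 1→Station 3) = (-4750.8, -152.9, -6446).
So ∂z/∂x = −n_x/n_z = −0.73702 and ∂z/∂y = −n_y/n_z = −0.02372.
Intercept c from Station 1: 663 + 59.70 + 3.15 = 725.85.
At (108, 401): z = −79.6 − 9.5 + 725.85 = 636.7 m.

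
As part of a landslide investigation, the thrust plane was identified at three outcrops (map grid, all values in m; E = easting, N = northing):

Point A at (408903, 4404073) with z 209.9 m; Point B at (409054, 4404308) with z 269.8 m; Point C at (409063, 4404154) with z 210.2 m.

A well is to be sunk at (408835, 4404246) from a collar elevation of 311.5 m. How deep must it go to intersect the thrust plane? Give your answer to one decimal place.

23.7 m

Two edge vectors: Point A→Point B = (151, 235, 59.9), Point A→Point C = (160, 81, 0.3).
Normal n = (Point A→Point B) × (Point A→Point C) = (-4781.4, 9538.7, -25369).
So ∂z/∂E = −n_x/n_z = −0.188474122 and ∂z/∂N = −n_y/n_z = 0.375998266.
Intercept c from Point A: 209.9 + 77067.63 − 1655923.81 = −1578646.28.
At (408835, 4404246): z_contact = −77054.82 + 1655988.86 − 1578646.28 = 287.76 m.
Depth below ground = 311.5 − 287.76 = 23.7 m.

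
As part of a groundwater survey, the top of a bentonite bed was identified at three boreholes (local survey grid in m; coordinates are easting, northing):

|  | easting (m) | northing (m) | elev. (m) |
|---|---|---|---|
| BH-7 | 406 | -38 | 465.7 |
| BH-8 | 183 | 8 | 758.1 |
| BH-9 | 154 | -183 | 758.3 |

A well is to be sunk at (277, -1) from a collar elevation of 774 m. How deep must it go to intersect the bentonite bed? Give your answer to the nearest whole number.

Two edge vectors: BH-7→BH-8 = (-223, 46, 292.4), BH-7→BH-9 = (-252, -145, 292.6).
Normal n = (BH-7→BH-8) × (BH-7→BH-9) = (55857.6, -8435, 43927).
So ∂z/∂easting = −n_x/n_z = −1.27160 and ∂z/∂northing = −n_y/n_z = 0.19202.
Intercept c from BH-7: 465.7 + 516.27 + 7.30 = 989.27.
At (277, -1): z_contact = −352.2 − 0.2 + 989.27 = 636.8 m.
Depth below ground = 774 − 636.8 = 137 m.

137 m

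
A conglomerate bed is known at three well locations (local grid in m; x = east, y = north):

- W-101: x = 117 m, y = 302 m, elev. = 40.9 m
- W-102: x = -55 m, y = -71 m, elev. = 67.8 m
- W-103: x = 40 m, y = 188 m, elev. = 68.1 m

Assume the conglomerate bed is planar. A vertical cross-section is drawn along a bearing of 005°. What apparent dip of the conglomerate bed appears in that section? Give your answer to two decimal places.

12.26°

Let the plane be z = a·x + b·y + c.
W-102−W-101: −172a − 373b = 26.9;  W-103−W-101: −77a − 114b = 27.2.
Solving gives a = −0.77680, b = 0.28609.
Unit vector along 005° is (sin 5°, cos 5°) = (0.0872, 0.9962).
Slope in that direction = a·(0.0872) + b·(0.9962) = 0.21729.
Apparent dip = arctan|0.21729| = 12.26° (true dip is 39.6°, so apparent ≤ true as expected).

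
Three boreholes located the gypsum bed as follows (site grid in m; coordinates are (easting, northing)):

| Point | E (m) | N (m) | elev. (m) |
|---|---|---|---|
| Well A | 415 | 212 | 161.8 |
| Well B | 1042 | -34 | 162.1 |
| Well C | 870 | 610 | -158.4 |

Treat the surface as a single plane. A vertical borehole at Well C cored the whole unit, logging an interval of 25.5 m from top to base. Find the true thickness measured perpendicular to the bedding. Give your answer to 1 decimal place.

21.9 m

Two edge vectors: Well A→Well B = (627, -246, 0.3), Well A→Well C = (455, 398, -320.2).
Normal n = (Well A→Well B) × (Well A→Well C) = (78649.8, 200901.9, 361476).
So ∂z/∂E = −n_x/n_z = −0.21758 and ∂z/∂N = −n_y/n_z = −0.55578.
|∇z| = √(a²+b²) = 0.59685, so dip δ = arctan(0.59685) = 30.83°.
True thickness = vertical thickness × cos δ = 25.5 × cos 30.83° = 21.9 m.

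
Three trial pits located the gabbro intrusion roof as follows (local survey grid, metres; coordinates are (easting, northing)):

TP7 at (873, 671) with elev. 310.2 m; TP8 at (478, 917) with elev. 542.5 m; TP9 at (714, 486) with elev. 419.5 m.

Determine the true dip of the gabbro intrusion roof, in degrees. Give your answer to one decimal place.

Let the plane be z = a·E + b·N + c.
TP8−TP7: −395a + 246b = 232.3;  TP9−TP7: −159a − 185b = 109.3.
Solving gives a = −0.62273, b = −0.05560.
Gradient magnitude |∇z| = √(a² + b²) = √(0.38779 + 0.00309) = 0.62521.
True dip = arctan(0.62521) = 32.0°, dipping toward E (azimuth ≈ 085°).

32.0°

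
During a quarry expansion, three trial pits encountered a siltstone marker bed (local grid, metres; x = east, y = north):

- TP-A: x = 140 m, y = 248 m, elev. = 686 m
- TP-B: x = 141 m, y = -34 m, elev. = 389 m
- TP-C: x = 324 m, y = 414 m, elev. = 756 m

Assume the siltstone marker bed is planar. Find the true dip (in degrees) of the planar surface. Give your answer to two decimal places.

Let the plane be z = a·x + b·y + c.
TP-B−TP-A: 1a − 282b = −297;  TP-C−TP-A: 184a + 166b = 70.
Solving gives a = −0.56791, b = 1.05118.
Gradient magnitude |∇z| = √(a² + b²) = √(0.32252 + 1.10497) = 1.19478.
True dip = arctan(1.19478) = 50.07°, dipping toward SSE (azimuth ≈ 152°).

50.07°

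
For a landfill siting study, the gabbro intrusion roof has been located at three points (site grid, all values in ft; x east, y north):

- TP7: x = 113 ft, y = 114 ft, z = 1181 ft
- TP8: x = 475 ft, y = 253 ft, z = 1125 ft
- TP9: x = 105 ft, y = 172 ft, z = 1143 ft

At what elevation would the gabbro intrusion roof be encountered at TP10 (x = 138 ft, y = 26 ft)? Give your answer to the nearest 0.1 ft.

Two edge vectors: TP7→TP8 = (362, 139, -56), TP7→TP9 = (-8, 58, -38).
Normal n = (TP7→TP8) × (TP7→TP9) = (-2034, 14204, 22108).
So ∂z/∂x = −n_x/n_z = 0.09200 and ∂z/∂y = −n_y/n_z = −0.64248.
Intercept c from TP7: 1181 − 10.40 + 73.24 = 1243.85.
At (138, 26): z = 12.7 − 16.7 + 1243.85 = 1239.8 ft.

1239.8 ft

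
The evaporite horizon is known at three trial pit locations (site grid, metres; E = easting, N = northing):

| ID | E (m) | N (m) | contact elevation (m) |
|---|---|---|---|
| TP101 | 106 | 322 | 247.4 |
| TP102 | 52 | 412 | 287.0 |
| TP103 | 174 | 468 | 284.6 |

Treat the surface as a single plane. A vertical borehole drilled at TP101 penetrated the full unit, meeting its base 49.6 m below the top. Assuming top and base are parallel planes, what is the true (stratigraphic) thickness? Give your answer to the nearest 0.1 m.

Two edge vectors: TP101→TP102 = (-54, 90, 39.6), TP101→TP103 = (68, 146, 37.2).
Normal n = (TP101→TP102) × (TP101→TP103) = (-2433.6, 4701.6, -14004).
So ∂z/∂E = −n_x/n_z = −0.17378 and ∂z/∂N = −n_y/n_z = 0.33573.
|∇z| = √(a²+b²) = 0.37804, so dip δ = arctan(0.37804) = 20.71°.
True thickness = vertical thickness × cos δ = 49.6 × cos 20.71° = 46.4 m.

46.4 m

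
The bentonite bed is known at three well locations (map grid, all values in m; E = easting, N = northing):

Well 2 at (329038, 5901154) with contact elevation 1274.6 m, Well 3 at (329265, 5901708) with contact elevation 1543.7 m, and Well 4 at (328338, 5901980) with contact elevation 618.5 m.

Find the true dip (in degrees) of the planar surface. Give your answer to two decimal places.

Let the plane be z = a·E + b·N + c.
Well 3−Well 2: 227a + 554b = 269.1;  Well 4−Well 2: −700a + 826b = −656.1.
Solving gives a = 1.01817, b = 0.06855.
Gradient magnitude |∇z| = √(a² + b²) = √(1.03667 + 0.00470) = 1.02048.
True dip = arctan(1.02048) = 45.58°, dipping toward W (azimuth ≈ 266°).

45.58°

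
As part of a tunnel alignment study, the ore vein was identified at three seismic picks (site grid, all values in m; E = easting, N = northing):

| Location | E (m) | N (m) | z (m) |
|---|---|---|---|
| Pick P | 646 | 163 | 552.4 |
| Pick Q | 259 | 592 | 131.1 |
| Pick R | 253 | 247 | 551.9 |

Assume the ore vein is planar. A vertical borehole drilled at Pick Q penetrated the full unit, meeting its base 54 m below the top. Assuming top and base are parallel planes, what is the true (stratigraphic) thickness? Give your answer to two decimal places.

Let the plane be z = a·E + b·N + c.
Pick Q−Pick P: −387a + 429b = −421.3;  Pick R−Pick P: −393a + 84b = −0.5.
Solving gives a = −0.25847, b = −1.21522.
|∇z| = √(a²+b²) = 1.24240, so dip δ = arctan(1.24240) = 51.17°.
True thickness = vertical thickness × cos δ = 54 × cos 51.17° = 33.86 m.

33.86 m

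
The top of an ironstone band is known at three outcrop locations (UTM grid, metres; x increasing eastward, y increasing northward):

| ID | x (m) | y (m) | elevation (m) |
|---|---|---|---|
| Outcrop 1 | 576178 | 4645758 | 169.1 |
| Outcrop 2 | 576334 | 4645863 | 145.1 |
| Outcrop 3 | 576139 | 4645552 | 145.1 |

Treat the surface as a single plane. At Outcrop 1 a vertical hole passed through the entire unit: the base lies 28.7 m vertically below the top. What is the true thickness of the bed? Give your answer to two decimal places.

27.38 m

Let the plane be z = a·x + b·y + c.
Outcrop 2−Outcrop 1: 156a + 105b = −24;  Outcrop 3−Outcrop 1: −39a − 206b = −24.
Solving gives a = −0.26618, b = 0.16690.
|∇z| = √(a²+b²) = 0.31418, so dip δ = arctan(0.31418) = 17.44°.
True thickness = vertical thickness × cos δ = 28.7 × cos 17.44° = 27.38 m.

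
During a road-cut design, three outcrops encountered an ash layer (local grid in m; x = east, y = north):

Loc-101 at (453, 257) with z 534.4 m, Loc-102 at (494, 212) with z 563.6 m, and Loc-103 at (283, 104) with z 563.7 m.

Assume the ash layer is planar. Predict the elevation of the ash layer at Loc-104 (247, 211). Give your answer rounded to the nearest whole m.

508 m

Two edge vectors: Loc-101→Loc-102 = (41, -45, 29.2), Loc-101→Loc-103 = (-170, -153, 29.3).
Normal n = (Loc-101→Loc-102) × (Loc-101→Loc-103) = (3149.1, -6165.3, -13923).
So ∂z/∂x = −n_x/n_z = 0.22618 and ∂z/∂y = −n_y/n_z = −0.44281.
Intercept c from Loc-101: 534.4 − 102.46 + 113.80 = 545.74.
At (247, 211): z = 55.9 − 93.4 + 545.74 = 508.2 m.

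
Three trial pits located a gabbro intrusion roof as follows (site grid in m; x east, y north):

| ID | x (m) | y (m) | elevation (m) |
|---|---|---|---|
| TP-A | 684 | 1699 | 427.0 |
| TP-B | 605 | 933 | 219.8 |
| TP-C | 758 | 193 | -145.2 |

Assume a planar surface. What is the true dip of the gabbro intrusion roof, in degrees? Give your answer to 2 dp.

Two edge vectors: TP-A→TP-B = (-79, -766, -207.2), TP-A→TP-C = (74, -1506, -572.2).
Normal n = (TP-A→TP-B) × (TP-A→TP-C) = (126262, -60536.6, 175658).
So ∂z/∂x = −n_x/n_z = −0.71879 and ∂z/∂y = −n_y/n_z = 0.34463.
Gradient magnitude |∇z| = √(a² + b²) = √(0.51667 + 0.11877) = 0.79714.
True dip = arctan(0.79714) = 38.56°, dipping toward ESE (azimuth ≈ 116°).

38.56°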